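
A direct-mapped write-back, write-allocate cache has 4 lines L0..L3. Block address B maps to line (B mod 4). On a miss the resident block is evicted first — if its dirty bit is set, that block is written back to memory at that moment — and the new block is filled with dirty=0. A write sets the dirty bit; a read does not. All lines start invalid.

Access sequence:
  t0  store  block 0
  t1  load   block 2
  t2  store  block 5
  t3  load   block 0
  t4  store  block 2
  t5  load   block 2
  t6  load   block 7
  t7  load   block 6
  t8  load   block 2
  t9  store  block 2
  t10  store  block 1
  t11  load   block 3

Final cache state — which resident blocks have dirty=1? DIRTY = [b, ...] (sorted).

  0 | W B0 → L0 miss [D]
  1 | R B2 → L2 miss [-]
  2 | W B5 → L1 miss [D]
  3 | R B0 → L0 hit [D]
  4 | W B2 → L2 hit [D]
  5 | R B2 → L2 hit [D]
  6 | R B7 → L3 miss [-]
  7 | R B6 → L2 miss wb→B2 [-]
  8 | R B2 → L2 miss [-]
  9 | W B2 → L2 hit [D]
  10 | W B1 → L1 miss wb→B5 [D]
  11 | R B3 → L3 miss [-]

DIRTY = [0, 1, 2]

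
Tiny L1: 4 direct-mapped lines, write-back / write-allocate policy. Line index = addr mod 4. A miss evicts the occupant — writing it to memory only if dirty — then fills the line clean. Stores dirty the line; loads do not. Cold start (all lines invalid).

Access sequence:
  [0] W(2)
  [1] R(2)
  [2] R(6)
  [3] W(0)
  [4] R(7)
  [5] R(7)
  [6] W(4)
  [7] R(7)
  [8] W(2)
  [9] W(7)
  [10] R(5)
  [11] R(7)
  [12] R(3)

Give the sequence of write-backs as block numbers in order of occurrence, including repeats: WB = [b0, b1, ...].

0: W B2 → L2 miss [D]
1: R B2 → L2 hit [D]
2: R B6 → L2 miss wb→B2 [-]
3: W B0 → L0 miss [D]
4: R B7 → L3 miss [-]
5: R B7 → L3 hit [-]
6: W B4 → L0 miss wb→B0 [D]
7: R B7 → L3 hit [-]
8: W B2 → L2 miss [D]
9: W B7 → L3 hit [D]
10: R B5 → L1 miss [-]
11: R B7 → L3 hit [D]
12: R B3 → L3 miss wb→B7 [-]

WB = [2, 0, 7]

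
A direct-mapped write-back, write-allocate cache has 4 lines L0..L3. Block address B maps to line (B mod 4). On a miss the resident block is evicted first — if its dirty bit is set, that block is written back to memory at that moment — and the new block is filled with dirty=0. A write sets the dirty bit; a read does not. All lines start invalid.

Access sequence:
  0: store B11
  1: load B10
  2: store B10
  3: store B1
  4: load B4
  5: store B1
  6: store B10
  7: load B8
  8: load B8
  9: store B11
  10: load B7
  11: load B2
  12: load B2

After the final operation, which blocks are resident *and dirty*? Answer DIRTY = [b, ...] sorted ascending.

DIRTY = [1]

0: W B11 → L3 miss [D]
1: R B10 → L2 miss [-]
2: W B10 → L2 hit [D]
3: W B1 → L1 miss [D]
4: R B4 → L0 miss [-]
5: W B1 → L1 hit [D]
6: W B10 → L2 hit [D]
7: R B8 → L0 miss [-]
8: R B8 → L0 hit [-]
9: W B11 → L3 hit [D]
10: R B7 → L3 miss wb→B11 [-]
11: R B2 → L2 miss wb→B10 [-]
12: R B2 → L2 hit [-]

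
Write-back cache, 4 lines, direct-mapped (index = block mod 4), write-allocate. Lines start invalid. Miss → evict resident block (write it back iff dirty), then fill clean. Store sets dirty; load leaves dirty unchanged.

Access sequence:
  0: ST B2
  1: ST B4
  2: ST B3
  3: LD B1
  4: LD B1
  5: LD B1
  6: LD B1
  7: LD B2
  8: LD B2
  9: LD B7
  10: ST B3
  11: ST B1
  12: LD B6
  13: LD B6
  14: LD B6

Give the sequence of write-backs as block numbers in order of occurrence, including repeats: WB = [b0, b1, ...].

0: W B2 -> L2 miss  d=D]
1: W B4 -> L0 miss  d=D]
2: W B3 -> L3 miss  d=D]
3: R B1 -> L1 miss  d=-]
4: R B1 -> L1 hit  d=-]
5: R B1 -> L1 hit  d=-]
6: R B1 -> L1 hit  d=-]
7: R B2 -> L2 hit  d=D]
8: R B2 -> L2 hit  d=D]
9: R B7 -> L3 miss wb->B3  d=-]
10: W B3 -> L3 miss  d=D]
11: W B1 -> L1 hit  d=D]
12: R B6 -> L2 miss wb->B2  d=-]
13: R B6 -> L2 hit  d=-]
14: R B6 -> L2 hit  d=-]

WB = [3, 2]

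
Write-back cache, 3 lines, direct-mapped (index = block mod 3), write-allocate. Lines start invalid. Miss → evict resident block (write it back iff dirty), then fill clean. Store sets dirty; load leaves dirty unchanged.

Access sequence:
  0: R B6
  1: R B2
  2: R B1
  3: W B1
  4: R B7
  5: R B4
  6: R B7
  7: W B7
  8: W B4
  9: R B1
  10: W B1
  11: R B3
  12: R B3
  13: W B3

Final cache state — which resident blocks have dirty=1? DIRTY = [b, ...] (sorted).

0: R B6 -> L0 miss  d=-]
1: R B2 -> L2 miss  d=-]
2: R B1 -> L1 miss  d=-]
3: W B1 -> L1 hit  d=D]
4: R B7 -> L1 miss wb->B1  d=-]
5: R B4 -> L1 miss  d=-]
6: R B7 -> L1 miss  d=-]
7: W B7 -> L1 hit  d=D]
8: W B4 -> L1 miss wb->B7  d=D]
9: R B1 -> L1 miss wb->B4  d=-]
10: W B1 -> L1 hit  d=D]
11: R B3 -> L0 miss  d=-]
12: R B3 -> L0 hit  d=-]
13: W B3 -> L0 hit  d=D]

DIRTY = [1, 3]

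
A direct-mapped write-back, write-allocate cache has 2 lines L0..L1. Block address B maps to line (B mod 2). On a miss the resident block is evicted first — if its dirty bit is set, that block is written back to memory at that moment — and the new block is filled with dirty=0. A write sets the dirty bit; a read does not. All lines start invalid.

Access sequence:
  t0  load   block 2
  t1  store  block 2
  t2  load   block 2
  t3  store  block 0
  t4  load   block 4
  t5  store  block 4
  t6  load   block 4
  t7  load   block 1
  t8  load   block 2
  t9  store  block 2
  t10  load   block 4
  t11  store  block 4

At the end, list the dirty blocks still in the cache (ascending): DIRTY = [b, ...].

DIRTY = [4]

0: R B2 -> L0 miss  d=-]
1: W B2 -> L0 hit  d=D]
2: R B2 -> L0 hit  d=D]
3: W B0 -> L0 miss wb->B2  d=D]
4: R B4 -> L0 miss wb->B0  d=-]
5: W B4 -> L0 hit  d=D]
6: R B4 -> L0 hit  d=D]
7: R B1 -> L1 miss  d=-]
8: R B2 -> L0 miss wb->B4  d=-]
9: W B2 -> L0 hit  d=D]
10: R B4 -> L0 miss wb->B2  d=-]
11: W B4 -> L0 hit  d=D]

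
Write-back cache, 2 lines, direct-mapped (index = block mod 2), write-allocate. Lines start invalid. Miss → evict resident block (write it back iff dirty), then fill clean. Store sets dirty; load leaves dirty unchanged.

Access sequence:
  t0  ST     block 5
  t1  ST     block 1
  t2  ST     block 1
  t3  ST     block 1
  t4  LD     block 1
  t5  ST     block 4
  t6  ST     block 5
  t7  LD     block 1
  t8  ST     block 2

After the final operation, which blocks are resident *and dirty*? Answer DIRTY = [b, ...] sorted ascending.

0: W B5 -> L1 miss  d=D]
1: W B1 -> L1 miss wb->B5  d=D]
2: W B1 -> L1 hit  d=D]
3: W B1 -> L1 hit  d=D]
4: R B1 -> L1 hit  d=D]
5: W B4 -> L0 miss  d=D]
6: W B5 -> L1 miss wb->B1  d=D]
7: R B1 -> L1 miss wb->B5  d=-]
8: W B2 -> L0 miss wb->B4  d=D]

DIRTY = [2]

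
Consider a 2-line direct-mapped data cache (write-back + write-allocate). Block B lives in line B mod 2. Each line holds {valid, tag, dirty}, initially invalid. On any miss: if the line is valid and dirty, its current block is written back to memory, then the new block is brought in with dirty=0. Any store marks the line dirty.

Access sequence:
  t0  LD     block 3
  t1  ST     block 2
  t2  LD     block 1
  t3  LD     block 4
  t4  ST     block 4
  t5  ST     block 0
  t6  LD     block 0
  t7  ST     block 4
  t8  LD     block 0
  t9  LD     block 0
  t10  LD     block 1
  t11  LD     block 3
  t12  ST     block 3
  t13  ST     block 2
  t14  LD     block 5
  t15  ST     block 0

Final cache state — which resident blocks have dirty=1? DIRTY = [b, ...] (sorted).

DIRTY = [0]

0: R B3 → L1 miss [-]
1: W B2 → L0 miss [D]
2: R B1 → L1 miss [-]
3: R B4 → L0 miss wb→B2 [-]
4: W B4 → L0 hit [D]
5: W B0 → L0 miss wb→B4 [D]
6: R B0 → L0 hit [D]
7: W B4 → L0 miss wb→B0 [D]
8: R B0 → L0 miss wb→B4 [-]
9: R B0 → L0 hit [-]
10: R B1 → L1 hit [-]
11: R B3 → L1 miss [-]
12: W B3 → L1 hit [D]
13: W B2 → L0 miss [D]
14: R B5 → L1 miss wb→B3 [-]
15: W B0 → L0 miss wb→B2 [D]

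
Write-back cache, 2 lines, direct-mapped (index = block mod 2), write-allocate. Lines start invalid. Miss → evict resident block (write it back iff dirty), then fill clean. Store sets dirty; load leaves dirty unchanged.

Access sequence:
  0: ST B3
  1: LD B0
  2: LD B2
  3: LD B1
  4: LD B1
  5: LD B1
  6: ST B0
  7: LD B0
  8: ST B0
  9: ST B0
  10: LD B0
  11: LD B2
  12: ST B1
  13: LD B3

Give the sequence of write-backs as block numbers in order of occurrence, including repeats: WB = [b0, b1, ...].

WB = [3, 0, 1]

0: W B3 → L1 miss [D]
1: R B0 → L0 miss [-]
2: R B2 → L0 miss [-]
3: R B1 → L1 miss wb→B3 [-]
4: R B1 → L1 hit [-]
5: R B1 → L1 hit [-]
6: W B0 → L0 miss [D]
7: R B0 → L0 hit [D]
8: W B0 → L0 hit [D]
9: W B0 → L0 hit [D]
10: R B0 → L0 hit [D]
11: R B2 → L0 miss wb→B0 [-]
12: W B1 → L1 hit [D]
13: R B3 → L1 miss wb→B1 [-]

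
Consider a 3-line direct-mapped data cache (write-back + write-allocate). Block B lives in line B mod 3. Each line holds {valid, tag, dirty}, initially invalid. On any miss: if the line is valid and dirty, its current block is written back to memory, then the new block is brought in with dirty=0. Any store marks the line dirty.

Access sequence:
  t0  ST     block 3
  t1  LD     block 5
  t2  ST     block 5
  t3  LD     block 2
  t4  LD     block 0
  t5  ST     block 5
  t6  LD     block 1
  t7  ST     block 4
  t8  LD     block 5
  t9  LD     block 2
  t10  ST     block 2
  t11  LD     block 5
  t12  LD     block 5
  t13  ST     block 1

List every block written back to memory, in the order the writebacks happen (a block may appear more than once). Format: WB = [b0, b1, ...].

WB = [5, 3, 5, 2, 4]

0: W B3 → L0 miss [D]
1: R B5 → L2 miss [-]
2: W B5 → L2 hit [D]
3: R B2 → L2 miss wb→B5 [-]
4: R B0 → L0 miss wb→B3 [-]
5: W B5 → L2 miss [D]
6: R B1 → L1 miss [-]
7: W B4 → L1 miss [D]
8: R B5 → L2 hit [D]
9: R B2 → L2 miss wb→B5 [-]
10: W B2 → L2 hit [D]
11: R B5 → L2 miss wb→B2 [-]
12: R B5 → L2 hit [-]
13: W B1 → L1 miss wb→B4 [D]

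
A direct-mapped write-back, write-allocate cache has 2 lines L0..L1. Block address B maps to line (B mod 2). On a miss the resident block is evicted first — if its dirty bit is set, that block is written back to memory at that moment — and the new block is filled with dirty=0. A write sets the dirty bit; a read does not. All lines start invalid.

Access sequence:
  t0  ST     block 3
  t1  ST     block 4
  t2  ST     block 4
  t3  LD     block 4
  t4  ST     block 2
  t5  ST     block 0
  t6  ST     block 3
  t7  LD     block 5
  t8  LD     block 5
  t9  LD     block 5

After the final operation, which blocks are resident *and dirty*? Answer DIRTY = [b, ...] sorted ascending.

0: W B3 → L1 miss [D]
1: W B4 → L0 miss [D]
2: W B4 → L0 hit [D]
3: R B4 → L0 hit [D]
4: W B2 → L0 miss wb→B4 [D]
5: W B0 → L0 miss wb→B2 [D]
6: W B3 → L1 hit [D]
7: R B5 → L1 miss wb→B3 [-]
8: R B5 → L1 hit [-]
9: R B5 → L1 hit [-]

DIRTY = [0]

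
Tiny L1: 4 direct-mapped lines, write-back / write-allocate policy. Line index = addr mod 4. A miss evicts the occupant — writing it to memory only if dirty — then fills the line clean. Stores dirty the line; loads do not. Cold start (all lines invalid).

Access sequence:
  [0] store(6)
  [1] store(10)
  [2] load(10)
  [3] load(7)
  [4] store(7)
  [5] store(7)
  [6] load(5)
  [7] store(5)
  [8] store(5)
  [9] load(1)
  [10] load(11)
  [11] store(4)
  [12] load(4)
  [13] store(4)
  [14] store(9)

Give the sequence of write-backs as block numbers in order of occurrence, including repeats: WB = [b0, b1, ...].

WB = [6, 5, 7]

0: W B6 → L2 miss [D]
1: W B10 → L2 miss wb→B6 [D]
2: R B10 → L2 hit [D]
3: R B7 → L3 miss [-]
4: W B7 → L3 hit [D]
5: W B7 → L3 hit [D]
6: R B5 → L1 miss [-]
7: W B5 → L1 hit [D]
8: W B5 → L1 hit [D]
9: R B1 → L1 miss wb→B5 [-]
10: R B11 → L3 miss wb→B7 [-]
11: W B4 → L0 miss [D]
12: R B4 → L0 hit [D]
13: W B4 → L0 hit [D]
14: W B9 → L1 miss [D]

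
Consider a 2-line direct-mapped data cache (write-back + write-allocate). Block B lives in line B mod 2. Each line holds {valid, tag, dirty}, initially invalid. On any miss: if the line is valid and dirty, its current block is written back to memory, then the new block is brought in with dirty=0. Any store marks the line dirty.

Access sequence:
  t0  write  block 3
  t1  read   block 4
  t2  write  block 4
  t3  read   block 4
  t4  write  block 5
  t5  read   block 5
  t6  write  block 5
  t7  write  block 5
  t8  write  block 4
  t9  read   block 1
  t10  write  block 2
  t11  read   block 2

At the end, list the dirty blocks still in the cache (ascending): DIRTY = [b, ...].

  0 | W B3 → L1 miss [D]
  1 | R B4 → L0 miss [-]
  2 | W B4 → L0 hit [D]
  3 | R B4 → L0 hit [D]
  4 | W B5 → L1 miss wb→B3 [D]
  5 | R B5 → L1 hit [D]
  6 | W B5 → L1 hit [D]
  7 | W B5 → L1 hit [D]
  8 | W B4 → L0 hit [D]
  9 | R B1 → L1 miss wb→B5 [-]
  10 | W B2 → L0 miss wb→B4 [D]
  11 | R B2 → L0 hit [D]

DIRTY = [2]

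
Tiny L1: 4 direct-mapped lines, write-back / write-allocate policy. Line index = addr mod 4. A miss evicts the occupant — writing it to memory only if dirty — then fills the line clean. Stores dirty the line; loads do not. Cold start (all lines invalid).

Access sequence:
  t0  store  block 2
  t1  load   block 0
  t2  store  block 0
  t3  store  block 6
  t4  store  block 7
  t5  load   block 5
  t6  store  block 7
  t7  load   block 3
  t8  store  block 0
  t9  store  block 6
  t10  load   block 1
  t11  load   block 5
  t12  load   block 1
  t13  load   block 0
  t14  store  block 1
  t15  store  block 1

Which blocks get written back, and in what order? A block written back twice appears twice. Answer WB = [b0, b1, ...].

  0 | W B2 → L2 miss [D]
  1 | R B0 → L0 miss [-]
  2 | W B0 → L0 hit [D]
  3 | W B6 → L2 miss wb→B2 [D]
  4 | W B7 → L3 miss [D]
  5 | R B5 → L1 miss [-]
  6 | W B7 → L3 hit [D]
  7 | R B3 → L3 miss wb→B7 [-]
  8 | W B0 → L0 hit [D]
  9 | W B6 → L2 hit [D]
  10 | R B1 → L1 miss [-]
  11 | R B5 → L1 miss [-]
  12 | R B1 → L1 miss [-]
  13 | R B0 → L0 hit [D]
  14 | W B1 → L1 hit [D]
  15 | W B1 → L1 hit [D]

WB = [2, 7]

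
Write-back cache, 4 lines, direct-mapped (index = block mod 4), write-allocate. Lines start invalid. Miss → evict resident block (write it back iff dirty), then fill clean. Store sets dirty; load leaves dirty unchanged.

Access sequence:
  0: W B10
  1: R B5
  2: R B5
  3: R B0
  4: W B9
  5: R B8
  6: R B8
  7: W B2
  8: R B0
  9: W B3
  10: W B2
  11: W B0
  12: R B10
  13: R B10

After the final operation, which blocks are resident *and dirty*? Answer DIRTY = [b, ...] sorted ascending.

DIRTY = [0, 3, 9]

  0 | W B10 → L2 miss [D]
  1 | R B5 → L1 miss [-]
  2 | R B5 → L1 hit [-]
  3 | R B0 → L0 miss [-]
  4 | W B9 → L1 miss [D]
  5 | R B8 → L0 miss [-]
  6 | R B8 → L0 hit [-]
  7 | W B2 → L2 miss wb→B10 [D]
  8 | R B0 → L0 miss [-]
  9 | W B3 → L3 miss [D]
  10 | W B2 → L2 hit [D]
  11 | W B0 → L0 hit [D]
  12 | R B10 → L2 miss wb→B2 [-]
  13 | R B10 → L2 hit [-]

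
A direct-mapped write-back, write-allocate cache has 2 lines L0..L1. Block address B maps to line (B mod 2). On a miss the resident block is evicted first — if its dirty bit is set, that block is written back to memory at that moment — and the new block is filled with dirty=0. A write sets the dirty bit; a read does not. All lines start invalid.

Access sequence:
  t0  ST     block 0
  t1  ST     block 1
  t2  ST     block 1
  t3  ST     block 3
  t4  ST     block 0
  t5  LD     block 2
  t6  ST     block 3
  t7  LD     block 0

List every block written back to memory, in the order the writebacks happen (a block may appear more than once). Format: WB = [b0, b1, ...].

WB = [1, 0]

0: W B0 -> L0 miss  d=D]
1: W B1 -> L1 miss  d=D]
2: W B1 -> L1 hit  d=D]
3: W B3 -> L1 miss wb->B1  d=D]
4: W B0 -> L0 hit  d=D]
5: R B2 -> L0 miss wb->B0  d=-]
6: W B3 -> L1 hit  d=D]
7: R B0 -> L0 miss  d=-]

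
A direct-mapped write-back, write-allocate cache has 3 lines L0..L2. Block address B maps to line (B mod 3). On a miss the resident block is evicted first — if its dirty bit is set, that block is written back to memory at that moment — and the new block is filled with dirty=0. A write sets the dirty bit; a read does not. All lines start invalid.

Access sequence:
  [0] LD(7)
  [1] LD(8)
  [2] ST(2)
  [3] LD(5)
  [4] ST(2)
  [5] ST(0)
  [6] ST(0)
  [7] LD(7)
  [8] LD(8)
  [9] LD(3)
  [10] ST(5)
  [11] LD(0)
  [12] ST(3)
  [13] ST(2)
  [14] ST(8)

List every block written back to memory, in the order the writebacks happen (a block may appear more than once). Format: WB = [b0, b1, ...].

0: R B7 -> L1 miss  d=-]
1: R B8 -> L2 miss  d=-]
2: W B2 -> L2 miss  d=D]
3: R B5 -> L2 miss wb->B2  d=-]
4: W B2 -> L2 miss  d=D]
5: W B0 -> L0 miss  d=D]
6: W B0 -> L0 hit  d=D]
7: R B7 -> L1 hit  d=-]
8: R B8 -> L2 miss wb->B2  d=-]
9: R B3 -> L0 miss wb->B0  d=-]
10: W B5 -> L2 miss  d=D]
11: R B0 -> L0 miss  d=-]
12: W B3 -> L0 miss  d=D]
13: W B2 -> L2 miss wb->B5  d=D]
14: W B8 -> L2 miss wb->B2  d=D]

WB = [2, 2, 0, 5, 2]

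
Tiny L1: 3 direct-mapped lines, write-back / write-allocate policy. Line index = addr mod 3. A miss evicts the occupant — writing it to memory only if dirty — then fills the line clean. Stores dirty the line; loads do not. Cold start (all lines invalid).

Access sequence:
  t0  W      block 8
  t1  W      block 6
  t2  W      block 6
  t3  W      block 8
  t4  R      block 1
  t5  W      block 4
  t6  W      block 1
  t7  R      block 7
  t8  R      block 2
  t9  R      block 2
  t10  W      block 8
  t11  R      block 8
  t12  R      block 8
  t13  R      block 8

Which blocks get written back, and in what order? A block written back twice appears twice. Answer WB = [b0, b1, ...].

WB = [4, 1, 8]

  0 | W B8 → L2 miss [D]
  1 | W B6 → L0 miss [D]
  2 | W B6 → L0 hit [D]
  3 | W B8 → L2 hit [D]
  4 | R B1 → L1 miss [-]
  5 | W B4 → L1 miss [D]
  6 | W B1 → L1 miss wb→B4 [D]
  7 | R B7 → L1 miss wb→B1 [-]
  8 | R B2 → L2 miss wb→B8 [-]
  9 | R B2 → L2 hit [-]
  10 | W B8 → L2 miss [D]
  11 | R B8 → L2 hit [D]
  12 | R B8 → L2 hit [D]
  13 | R B8 → L2 hit [D]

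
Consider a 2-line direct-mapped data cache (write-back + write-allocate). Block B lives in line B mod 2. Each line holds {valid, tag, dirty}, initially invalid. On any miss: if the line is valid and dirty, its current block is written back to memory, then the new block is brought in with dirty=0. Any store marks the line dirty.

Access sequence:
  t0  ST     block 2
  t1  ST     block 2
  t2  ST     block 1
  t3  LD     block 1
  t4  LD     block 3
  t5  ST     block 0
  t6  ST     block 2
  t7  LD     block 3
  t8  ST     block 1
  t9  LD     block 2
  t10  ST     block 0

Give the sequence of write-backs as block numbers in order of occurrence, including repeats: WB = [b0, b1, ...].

0: W B2 → L0 miss [D]
1: W B2 → L0 hit [D]
2: W B1 → L1 miss [D]
3: R B1 → L1 hit [D]
4: R B3 → L1 miss wb→B1 [-]
5: W B0 → L0 miss wb→B2 [D]
6: W B2 → L0 miss wb→B0 [D]
7: R B3 → L1 hit [-]
8: W B1 → L1 miss [D]
9: R B2 → L0 hit [D]
10: W B0 → L0 miss wb→B2 [D]

WB = [1, 2, 0, 2]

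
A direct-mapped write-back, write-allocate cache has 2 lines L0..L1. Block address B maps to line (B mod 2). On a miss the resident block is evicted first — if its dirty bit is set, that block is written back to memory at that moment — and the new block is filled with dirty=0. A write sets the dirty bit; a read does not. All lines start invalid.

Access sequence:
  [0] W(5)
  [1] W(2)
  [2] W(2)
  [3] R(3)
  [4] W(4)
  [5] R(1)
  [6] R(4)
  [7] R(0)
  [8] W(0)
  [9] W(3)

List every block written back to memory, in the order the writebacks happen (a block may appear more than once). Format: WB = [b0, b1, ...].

WB = [5, 2, 4]

0: W B5 -> L1 miss  d=D]
1: W B2 -> L0 miss  d=D]
2: W B2 -> L0 hit  d=D]
3: R B3 -> L1 miss wb->B5  d=-]
4: W B4 -> L0 miss wb->B2  d=D]
5: R B1 -> L1 miss  d=-]
6: R B4 -> L0 hit  d=D]
7: R B0 -> L0 miss wb->B4  d=-]
8: W B0 -> L0 hit  d=D]
9: W B3 -> L1 miss  d=D]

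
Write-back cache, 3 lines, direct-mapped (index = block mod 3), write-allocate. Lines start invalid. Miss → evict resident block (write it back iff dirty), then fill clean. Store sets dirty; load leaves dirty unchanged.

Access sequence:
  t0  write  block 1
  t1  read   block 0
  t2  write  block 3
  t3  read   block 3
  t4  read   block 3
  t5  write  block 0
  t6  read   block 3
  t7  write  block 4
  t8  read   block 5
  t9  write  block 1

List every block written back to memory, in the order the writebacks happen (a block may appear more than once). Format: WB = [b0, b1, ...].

0: W B1 -> L1 miss  d=D]
1: R B0 -> L0 miss  d=-]
2: W B3 -> L0 miss  d=D]
3: R B3 -> L0 hit  d=D]
4: R B3 -> L0 hit  d=D]
5: W B0 -> L0 miss wb->B3  d=D]
6: R B3 -> L0 miss wb->B0  d=-]
7: W B4 -> L1 miss wb->B1  d=D]
8: R B5 -> L2 miss  d=-]
9: W B1 -> L1 miss wb->B4  d=D]

WB = [3, 0, 1, 4]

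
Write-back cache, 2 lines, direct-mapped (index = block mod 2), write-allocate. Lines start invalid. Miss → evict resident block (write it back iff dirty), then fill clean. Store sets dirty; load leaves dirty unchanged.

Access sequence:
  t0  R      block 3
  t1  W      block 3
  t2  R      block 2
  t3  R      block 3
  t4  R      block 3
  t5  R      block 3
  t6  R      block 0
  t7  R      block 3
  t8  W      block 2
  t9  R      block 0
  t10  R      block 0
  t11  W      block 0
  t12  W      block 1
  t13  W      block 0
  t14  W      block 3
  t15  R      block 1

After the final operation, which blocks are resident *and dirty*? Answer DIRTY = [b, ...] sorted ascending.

  0 | R B3 → L1 miss [-]
  1 | W B3 → L1 hit [D]
  2 | R B2 → L0 miss [-]
  3 | R B3 → L1 hit [D]
  4 | R B3 → L1 hit [D]
  5 | R B3 → L1 hit [D]
  6 | R B0 → L0 miss [-]
  7 | R B3 → L1 hit [D]
  8 | W B2 → L0 miss [D]
  9 | R B0 → L0 miss wb→B2 [-]
  10 | R B0 → L0 hit [-]
  11 | W B0 → L0 hit [D]
  12 | W B1 → L1 miss wb→B3 [D]
  13 | W B0 → L0 hit [D]
  14 | W B3 → L1 miss wb→B1 [D]
  15 | R B1 → L1 miss wb→B3 [-]

DIRTY = [0]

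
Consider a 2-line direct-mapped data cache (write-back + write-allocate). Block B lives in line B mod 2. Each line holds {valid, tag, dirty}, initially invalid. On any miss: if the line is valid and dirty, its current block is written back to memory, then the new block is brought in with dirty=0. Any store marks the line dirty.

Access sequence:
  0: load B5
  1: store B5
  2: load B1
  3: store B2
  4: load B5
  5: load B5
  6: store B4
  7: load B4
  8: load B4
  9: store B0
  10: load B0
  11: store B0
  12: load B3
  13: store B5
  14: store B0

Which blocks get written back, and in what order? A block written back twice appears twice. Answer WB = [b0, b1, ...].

0: R B5 → L1 miss [-]
1: W B5 → L1 hit [D]
2: R B1 → L1 miss wb→B5 [-]
3: W B2 → L0 miss [D]
4: R B5 → L1 miss [-]
5: R B5 → L1 hit [-]
6: W B4 → L0 miss wb→B2 [D]
7: R B4 → L0 hit [D]
8: R B4 → L0 hit [D]
9: W B0 → L0 miss wb→B4 [D]
10: R B0 → L0 hit [D]
11: W B0 → L0 hit [D]
12: R B3 → L1 miss [-]
13: W B5 → L1 miss [D]
14: W B0 → L0 hit [D]

WB = [5, 2, 4]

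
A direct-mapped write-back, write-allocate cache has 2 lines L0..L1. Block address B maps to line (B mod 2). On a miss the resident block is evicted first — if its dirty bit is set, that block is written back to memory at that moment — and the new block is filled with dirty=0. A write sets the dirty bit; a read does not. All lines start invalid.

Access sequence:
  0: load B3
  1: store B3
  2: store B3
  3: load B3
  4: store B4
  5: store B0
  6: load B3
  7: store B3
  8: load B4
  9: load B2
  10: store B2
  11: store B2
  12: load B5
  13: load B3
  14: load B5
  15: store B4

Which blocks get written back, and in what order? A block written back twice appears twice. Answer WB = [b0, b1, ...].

WB = [4, 0, 3, 2]

0: R B3 -> L1 miss  d=-]
1: W B3 -> L1 hit  d=D]
2: W B3 -> L1 hit  d=D]
3: R B3 -> L1 hit  d=D]
4: W B4 -> L0 miss  d=D]
5: W B0 -> L0 miss wb->B4  d=D]
6: R B3 -> L1 hit  d=D]
7: W B3 -> L1 hit  d=D]
8: R B4 -> L0 miss wb->B0  d=-]
9: R B2 -> L0 miss  d=-]
10: W B2 -> L0 hit  d=D]
11: W B2 -> L0 hit  d=D]
12: R B5 -> L1 miss wb->B3  d=-]
13: R B3 -> L1 miss  d=-]
14: R B5 -> L1 miss  d=-]
15: W B4 -> L0 miss wb->B2  d=D]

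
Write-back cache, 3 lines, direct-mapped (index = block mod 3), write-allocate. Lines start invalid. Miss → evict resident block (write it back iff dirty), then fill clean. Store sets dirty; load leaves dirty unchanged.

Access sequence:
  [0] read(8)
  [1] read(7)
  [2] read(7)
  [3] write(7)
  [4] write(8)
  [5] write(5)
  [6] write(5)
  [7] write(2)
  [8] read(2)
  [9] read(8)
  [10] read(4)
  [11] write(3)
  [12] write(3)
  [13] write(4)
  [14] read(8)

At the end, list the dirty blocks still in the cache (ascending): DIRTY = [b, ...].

0: R B8 -> L2 miss  d=-]
1: R B7 -> L1 miss  d=-]
2: R B7 -> L1 hit  d=-]
3: W B7 -> L1 hit  d=D]
4: W B8 -> L2 hit  d=D]
5: W B5 -> L2 miss wb->B8  d=D]
6: W B5 -> L2 hit  d=D]
7: W B2 -> L2 miss wb->B5  d=D]
8: R B2 -> L2 hit  d=D]
9: R B8 -> L2 miss wb->B2  d=-]
10: R B4 -> L1 miss wb->B7  d=-]
11: W B3 -> L0 miss  d=D]
12: W B3 -> L0 hit  d=D]
13: W B4 -> L1 hit  d=D]
14: R B8 -> L2 hit  d=-]

DIRTY = [3, 4]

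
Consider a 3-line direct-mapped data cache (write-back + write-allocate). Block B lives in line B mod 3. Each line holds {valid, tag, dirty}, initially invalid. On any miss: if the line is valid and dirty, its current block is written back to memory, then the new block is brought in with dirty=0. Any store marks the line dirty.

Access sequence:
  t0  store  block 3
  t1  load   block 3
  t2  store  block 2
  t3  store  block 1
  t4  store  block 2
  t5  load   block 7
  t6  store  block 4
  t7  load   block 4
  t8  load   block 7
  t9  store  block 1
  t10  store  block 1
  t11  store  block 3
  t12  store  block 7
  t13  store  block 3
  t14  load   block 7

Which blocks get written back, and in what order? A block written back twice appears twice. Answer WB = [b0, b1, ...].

WB = [1, 4, 1]

  0 | W B3 → L0 miss [D]
  1 | R B3 → L0 hit [D]
  2 | W B2 → L2 miss [D]
  3 | W B1 → L1 miss [D]
  4 | W B2 → L2 hit [D]
  5 | R B7 → L1 miss wb→B1 [-]
  6 | W B4 → L1 miss [D]
  7 | R B4 → L1 hit [D]
  8 | R B7 → L1 miss wb→B4 [-]
  9 | W B1 → L1 miss [D]
  10 | W B1 → L1 hit [D]
  11 | W B3 → L0 hit [D]
  12 | W B7 → L1 miss wb→B1 [D]
  13 | W B3 → L0 hit [D]
  14 | R B7 → L1 hit [D]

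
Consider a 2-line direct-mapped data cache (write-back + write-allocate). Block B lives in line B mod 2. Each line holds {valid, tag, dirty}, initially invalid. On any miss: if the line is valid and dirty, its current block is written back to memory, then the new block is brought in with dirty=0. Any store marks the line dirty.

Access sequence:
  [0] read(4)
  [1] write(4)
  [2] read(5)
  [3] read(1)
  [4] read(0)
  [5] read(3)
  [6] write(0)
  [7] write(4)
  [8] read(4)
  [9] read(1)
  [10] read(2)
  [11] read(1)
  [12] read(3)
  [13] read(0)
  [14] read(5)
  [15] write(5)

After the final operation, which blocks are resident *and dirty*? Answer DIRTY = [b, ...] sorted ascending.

DIRTY = [5]

  0 | R B4 → L0 miss [-]
  1 | W B4 → L0 hit [D]
  2 | R B5 → L1 miss [-]
  3 | R B1 → L1 miss [-]
  4 | R B0 → L0 miss wb→B4 [-]
  5 | R B3 → L1 miss [-]
  6 | W B0 → L0 hit [D]
  7 | W B4 → L0 miss wb→B0 [D]
  8 | R B4 → L0 hit [D]
  9 | R B1 → L1 miss [-]
  10 | R B2 → L0 miss wb→B4 [-]
  11 | R B1 → L1 hit [-]
  12 | R B3 → L1 miss [-]
  13 | R B0 → L0 miss [-]
  14 | R B5 → L1 miss [-]
  15 | W B5 → L1 hit [D]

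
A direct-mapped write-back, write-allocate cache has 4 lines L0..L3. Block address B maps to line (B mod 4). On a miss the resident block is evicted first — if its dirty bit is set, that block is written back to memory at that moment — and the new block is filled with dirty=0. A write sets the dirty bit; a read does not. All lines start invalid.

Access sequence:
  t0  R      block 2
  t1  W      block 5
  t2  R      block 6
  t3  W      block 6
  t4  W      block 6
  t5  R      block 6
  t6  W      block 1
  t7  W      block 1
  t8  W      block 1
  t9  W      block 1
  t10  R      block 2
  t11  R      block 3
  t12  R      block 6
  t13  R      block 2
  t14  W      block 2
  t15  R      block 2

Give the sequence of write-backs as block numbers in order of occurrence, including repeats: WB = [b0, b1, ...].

0: R B2 -> L2 miss  d=-]
1: W B5 -> L1 miss  d=D]
2: R B6 -> L2 miss  d=-]
3: W B6 -> L2 hit  d=D]
4: W B6 -> L2 hit  d=D]
5: R B6 -> L2 hit  d=D]
6: W B1 -> L1 miss wb->B5  d=D]
7: W B1 -> L1 hit  d=D]
8: W B1 -> L1 hit  d=D]
9: W B1 -> L1 hit  d=D]
10: R B2 -> L2 miss wb->B6  d=-]
11: R B3 -> L3 miss  d=-]
12: R B6 -> L2 miss  d=-]
13: R B2 -> L2 miss  d=-]
14: W B2 -> L2 hit  d=D]
15: R B2 -> L2 hit  d=D]

WB = [5, 6]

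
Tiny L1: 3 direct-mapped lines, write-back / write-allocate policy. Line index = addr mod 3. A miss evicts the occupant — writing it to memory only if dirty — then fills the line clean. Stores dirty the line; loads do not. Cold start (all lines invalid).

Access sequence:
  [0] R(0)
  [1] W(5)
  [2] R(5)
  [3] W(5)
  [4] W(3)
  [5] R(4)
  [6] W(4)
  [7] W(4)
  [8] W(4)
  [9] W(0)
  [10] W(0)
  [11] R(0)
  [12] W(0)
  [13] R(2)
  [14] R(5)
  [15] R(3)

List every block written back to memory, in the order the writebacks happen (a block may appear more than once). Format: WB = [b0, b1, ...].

0: R B0 → L0 miss [-]
1: W B5 → L2 miss [D]
2: R B5 → L2 hit [D]
3: W B5 → L2 hit [D]
4: W B3 → L0 miss [D]
5: R B4 → L1 miss [-]
6: W B4 → L1 hit [D]
7: W B4 → L1 hit [D]
8: W B4 → L1 hit [D]
9: W B0 → L0 miss wb→B3 [D]
10: W B0 → L0 hit [D]
11: R B0 → L0 hit [D]
12: W B0 → L0 hit [D]
13: R B2 → L2 miss wb→B5 [-]
14: R B5 → L2 miss [-]
15: R B3 → L0 miss wb→B0 [-]

WB = [3, 5, 0]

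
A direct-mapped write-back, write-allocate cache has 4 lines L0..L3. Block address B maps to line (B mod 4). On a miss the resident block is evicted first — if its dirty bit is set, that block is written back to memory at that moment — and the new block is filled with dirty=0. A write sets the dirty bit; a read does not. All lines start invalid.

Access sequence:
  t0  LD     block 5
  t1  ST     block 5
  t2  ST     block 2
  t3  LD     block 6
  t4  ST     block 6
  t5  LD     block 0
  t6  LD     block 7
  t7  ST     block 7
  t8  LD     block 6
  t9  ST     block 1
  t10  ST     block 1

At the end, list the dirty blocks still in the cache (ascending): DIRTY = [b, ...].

0: R B5 -> L1 miss  d=-]
1: W B5 -> L1 hit  d=D]
2: W B2 -> L2 miss  d=D]
3: R B6 -> L2 miss wb->B2  d=-]
4: W B6 -> L2 hit  d=D]
5: R B0 -> L0 miss  d=-]
6: R B7 -> L3 miss  d=-]
7: W B7 -> L3 hit  d=D]
8: R B6 -> L2 hit  d=D]
9: W B1 -> L1 miss wb->B5  d=D]
10: W B1 -> L1 hit  d=D]

DIRTY = [1, 6, 7]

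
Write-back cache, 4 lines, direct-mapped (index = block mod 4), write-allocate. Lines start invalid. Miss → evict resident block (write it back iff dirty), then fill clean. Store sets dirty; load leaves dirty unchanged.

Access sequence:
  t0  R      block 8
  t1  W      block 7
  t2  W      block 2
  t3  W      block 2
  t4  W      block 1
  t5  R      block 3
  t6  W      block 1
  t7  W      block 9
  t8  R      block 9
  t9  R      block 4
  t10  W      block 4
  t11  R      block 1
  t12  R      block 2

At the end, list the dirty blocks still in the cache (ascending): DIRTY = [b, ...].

0: R B8 → L0 miss [-]
1: W B7 → L3 miss [D]
2: W B2 → L2 miss [D]
3: W B2 → L2 hit [D]
4: W B1 → L1 miss [D]
5: R B3 → L3 miss wb→B7 [-]
6: W B1 → L1 hit [D]
7: W B9 → L1 miss wb→B1 [D]
8: R B9 → L1 hit [D]
9: R B4 → L0 miss [-]
10: W B4 → L0 hit [D]
11: R B1 → L1 miss wb→B9 [-]
12: R B2 → L2 hit [D]

DIRTY = [2, 4]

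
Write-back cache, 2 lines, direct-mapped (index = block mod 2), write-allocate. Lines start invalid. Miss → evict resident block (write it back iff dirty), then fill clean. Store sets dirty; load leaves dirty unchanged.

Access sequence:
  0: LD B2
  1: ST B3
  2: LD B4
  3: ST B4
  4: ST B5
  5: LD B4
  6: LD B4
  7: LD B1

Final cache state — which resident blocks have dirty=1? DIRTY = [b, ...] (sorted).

  0 | R B2 → L0 miss [-]
  1 | W B3 → L1 miss [D]
  2 | R B4 → L0 miss [-]
  3 | W B4 → L0 hit [D]
  4 | W B5 → L1 miss wb→B3 [D]
  5 | R B4 → L0 hit [D]
  6 | R B4 → L0 hit [D]
  7 | R B1 → L1 miss wb→B5 [-]

DIRTY = [4]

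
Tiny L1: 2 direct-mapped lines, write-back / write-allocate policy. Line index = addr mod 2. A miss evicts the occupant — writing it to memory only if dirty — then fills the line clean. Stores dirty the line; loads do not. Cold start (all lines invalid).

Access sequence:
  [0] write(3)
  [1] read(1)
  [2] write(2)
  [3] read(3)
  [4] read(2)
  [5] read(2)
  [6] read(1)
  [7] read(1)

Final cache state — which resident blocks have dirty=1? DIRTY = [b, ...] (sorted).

0: W B3 → L1 miss [D]
1: R B1 → L1 miss wb→B3 [-]
2: W B2 → L0 miss [D]
3: R B3 → L1 miss [-]
4: R B2 → L0 hit [D]
5: R B2 → L0 hit [D]
6: R B1 → L1 miss [-]
7: R B1 → L1 hit [-]

DIRTY = [2]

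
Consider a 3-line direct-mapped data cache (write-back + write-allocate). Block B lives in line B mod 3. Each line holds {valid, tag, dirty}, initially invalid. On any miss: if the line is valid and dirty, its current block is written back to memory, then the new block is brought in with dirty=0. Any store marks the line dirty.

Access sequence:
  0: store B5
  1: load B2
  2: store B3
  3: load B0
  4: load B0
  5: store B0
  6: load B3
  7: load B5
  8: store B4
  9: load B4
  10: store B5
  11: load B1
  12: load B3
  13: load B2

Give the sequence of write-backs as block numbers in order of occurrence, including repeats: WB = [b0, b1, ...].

  0 | W B5 → L2 miss [D]
  1 | R B2 → L2 miss wb→B5 [-]
  2 | W B3 → L0 miss [D]
  3 | R B0 → L0 miss wb→B3 [-]
  4 | R B0 → L0 hit [-]
  5 | W B0 → L0 hit [D]
  6 | R B3 → L0 miss wb→B0 [-]
  7 | R B5 → L2 miss [-]
  8 | W B4 → L1 miss [D]
  9 | R B4 → L1 hit [D]
  10 | W B5 → L2 hit [D]
  11 | R B1 → L1 miss wb→B4 [-]
  12 | R B3 → L0 hit [-]
  13 | R B2 → L2 miss wb→B5 [-]

WB = [5, 3, 0, 4, 5]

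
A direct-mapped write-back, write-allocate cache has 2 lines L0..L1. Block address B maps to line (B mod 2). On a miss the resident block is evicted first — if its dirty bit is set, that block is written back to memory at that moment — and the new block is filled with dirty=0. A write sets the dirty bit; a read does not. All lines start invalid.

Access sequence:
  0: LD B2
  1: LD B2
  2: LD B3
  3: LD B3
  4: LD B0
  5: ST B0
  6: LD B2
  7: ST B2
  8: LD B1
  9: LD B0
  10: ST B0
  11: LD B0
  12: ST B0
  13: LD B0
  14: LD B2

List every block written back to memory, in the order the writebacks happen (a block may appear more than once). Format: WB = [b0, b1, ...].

WB = [0, 2, 0]

0: R B2 -> L0 miss  d=-]
1: R B2 -> L0 hit  d=-]
2: R B3 -> L1 miss  d=-]
3: R B3 -> L1 hit  d=-]
4: R B0 -> L0 miss  d=-]
5: W B0 -> L0 hit  d=D]
6: R B2 -> L0 miss wb->B0  d=-]
7: W B2 -> L0 hit  d=D]
8: R B1 -> L1 miss  d=-]
9: R B0 -> L0 miss wb->B2  d=-]
10: W B0 -> L0 hit  d=D]
11: R B0 -> L0 hit  d=D]
12: W B0 -> L0 hit  d=D]
13: R B0 -> L0 hit  d=D]
14: R B2 -> L0 miss wb->B0  d=-]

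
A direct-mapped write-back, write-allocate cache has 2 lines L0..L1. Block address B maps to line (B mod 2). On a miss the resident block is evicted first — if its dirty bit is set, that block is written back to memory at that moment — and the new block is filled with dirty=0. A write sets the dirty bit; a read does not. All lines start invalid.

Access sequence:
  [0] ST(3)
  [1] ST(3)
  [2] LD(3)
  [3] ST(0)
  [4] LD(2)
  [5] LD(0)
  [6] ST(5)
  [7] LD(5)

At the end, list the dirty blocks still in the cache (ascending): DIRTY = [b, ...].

DIRTY = [5]

0: W B3 → L1 miss [D]
1: W B3 → L1 hit [D]
2: R B3 → L1 hit [D]
3: W B0 → L0 miss [D]
4: R B2 → L0 miss wb→B0 [-]
5: R B0 → L0 miss [-]
6: W B5 → L1 miss wb→B3 [D]
7: R B5 → L1 hit [D]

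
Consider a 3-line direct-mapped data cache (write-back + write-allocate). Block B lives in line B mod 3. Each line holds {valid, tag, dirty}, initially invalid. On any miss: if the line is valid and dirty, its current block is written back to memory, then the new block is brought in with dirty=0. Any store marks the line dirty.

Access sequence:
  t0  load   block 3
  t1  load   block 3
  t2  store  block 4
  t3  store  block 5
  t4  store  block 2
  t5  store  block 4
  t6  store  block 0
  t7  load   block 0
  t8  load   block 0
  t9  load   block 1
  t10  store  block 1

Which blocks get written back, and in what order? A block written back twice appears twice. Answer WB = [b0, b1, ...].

WB = [5, 4]

  0 | R B3 → L0 miss [-]
  1 | R B3 → L0 hit [-]
  2 | W B4 → L1 miss [D]
  3 | W B5 → L2 miss [D]
  4 | W B2 → L2 miss wb→B5 [D]
  5 | W B4 → L1 hit [D]
  6 | W B0 → L0 miss [D]
  7 | R B0 → L0 hit [D]
  8 | R B0 → L0 hit [D]
  9 | R B1 → L1 miss wb→B4 [-]
  10 | W B1 → L1 hit [D]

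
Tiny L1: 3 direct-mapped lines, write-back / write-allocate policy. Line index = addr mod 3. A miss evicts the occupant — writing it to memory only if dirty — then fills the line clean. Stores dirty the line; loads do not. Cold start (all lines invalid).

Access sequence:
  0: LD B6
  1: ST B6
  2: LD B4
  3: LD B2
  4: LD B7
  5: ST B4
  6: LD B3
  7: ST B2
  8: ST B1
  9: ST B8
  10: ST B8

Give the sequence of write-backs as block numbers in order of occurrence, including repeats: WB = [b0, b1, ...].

  0 | R B6 → L0 miss [-]
  1 | W B6 → L0 hit [D]
  2 | R B4 → L1 miss [-]
  3 | R B2 → L2 miss [-]
  4 | R B7 → L1 miss [-]
  5 | W B4 → L1 miss [D]
  6 | R B3 → L0 miss wb→B6 [-]
  7 | W B2 → L2 hit [D]
  8 | W B1 → L1 miss wb→B4 [D]
  9 | W B8 → L2 miss wb→B2 [D]
  10 | W B8 → L2 hit [D]

WB = [6, 4, 2]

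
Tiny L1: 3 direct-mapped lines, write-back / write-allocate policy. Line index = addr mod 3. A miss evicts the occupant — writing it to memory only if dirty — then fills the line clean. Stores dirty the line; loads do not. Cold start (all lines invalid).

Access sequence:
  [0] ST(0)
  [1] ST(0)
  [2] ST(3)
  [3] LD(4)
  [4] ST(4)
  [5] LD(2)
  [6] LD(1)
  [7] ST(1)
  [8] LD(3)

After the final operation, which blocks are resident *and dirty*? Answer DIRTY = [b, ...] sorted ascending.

0: W B0 -> L0 miss  d=D]
1: W B0 -> L0 hit  d=D]
2: W B3 -> L0 miss wb->B0  d=D]
3: R B4 -> L1 miss  d=-]
4: W B4 -> L1 hit  d=D]
5: R B2 -> L2 miss  d=-]
6: R B1 -> L1 miss wb->B4  d=-]
7: W B1 -> L1 hit  d=D]
8: R B3 -> L0 hit  d=D]

DIRTY = [1, 3]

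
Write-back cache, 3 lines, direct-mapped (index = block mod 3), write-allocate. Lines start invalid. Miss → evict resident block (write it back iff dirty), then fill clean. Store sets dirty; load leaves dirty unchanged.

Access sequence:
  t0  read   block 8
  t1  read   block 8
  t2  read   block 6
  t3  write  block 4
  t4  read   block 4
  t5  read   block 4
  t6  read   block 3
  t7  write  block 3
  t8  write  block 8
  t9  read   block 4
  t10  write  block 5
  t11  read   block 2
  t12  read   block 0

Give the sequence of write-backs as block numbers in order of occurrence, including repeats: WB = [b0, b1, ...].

0: R B8 -> L2 miss  d=-]
1: R B8 -> L2 hit  d=-]
2: R B6 -> L0 miss  d=-]
3: W B4 -> L1 miss  d=D]
4: R B4 -> L1 hit  d=D]
5: R B4 -> L1 hit  d=D]
6: R B3 -> L0 miss  d=-]
7: W B3 -> L0 hit  d=D]
8: W B8 -> L2 hit  d=D]
9: R B4 -> L1 hit  d=D]
10: W B5 -> L2 miss wb->B8  d=D]
11: R B2 -> L2 miss wb->B5  d=-]
12: R B0 -> L0 miss wb->B3  d=-]

WB = [8, 5, 3]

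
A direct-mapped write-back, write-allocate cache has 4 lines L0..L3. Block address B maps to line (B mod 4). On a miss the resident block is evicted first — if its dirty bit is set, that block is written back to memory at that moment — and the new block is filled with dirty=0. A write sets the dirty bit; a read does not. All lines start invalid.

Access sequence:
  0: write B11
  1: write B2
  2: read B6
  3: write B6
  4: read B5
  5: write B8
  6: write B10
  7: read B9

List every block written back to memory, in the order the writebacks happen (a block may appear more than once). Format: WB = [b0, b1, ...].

WB = [2, 6]

0: W B11 -> L3 miss  d=D]
1: W B2 -> L2 miss  d=D]
2: R B6 -> L2 miss wb->B2  d=-]
3: W B6 -> L2 hit  d=D]
4: R B5 -> L1 miss  d=-]
5: W B8 -> L0 miss  d=D]
6: W B10 -> L2 miss wb->B6  d=D]
7: R B9 -> L1 miss  d=-]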